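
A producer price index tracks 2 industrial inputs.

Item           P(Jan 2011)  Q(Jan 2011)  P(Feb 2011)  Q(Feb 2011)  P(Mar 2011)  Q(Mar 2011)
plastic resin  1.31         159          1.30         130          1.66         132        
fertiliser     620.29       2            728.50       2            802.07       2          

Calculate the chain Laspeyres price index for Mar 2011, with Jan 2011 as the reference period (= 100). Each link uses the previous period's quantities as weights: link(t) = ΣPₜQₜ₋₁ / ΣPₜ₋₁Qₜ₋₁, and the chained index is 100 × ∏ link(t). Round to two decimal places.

Link Jan 2011→Feb 2011:
ΣP(Feb 2011)Q(Jan 2011) = 1.30×159 + 728.50×2 = 206.7 + 1457 = 1663.7
ΣP(Jan 2011)Q(Jan 2011) = 1.31×159 + 620.29×2 = 208.29 + 1240.58 = 1448.87
link = 1663.7/1448.87 = 1.148274
Link Feb 2011→Mar 2011:
ΣP(Mar 2011)Q(Feb 2011) = 1.66×130 + 802.07×2 = 215.8 + 1604.14 = 1819.94
ΣP(Feb 2011)Q(Feb 2011) = 1.30×130 + 728.50×2 = 169 + 1457 = 1626
link = 1819.94/1626 = 1.119274
Chained index = 100 × 1.148274 × 1.119274 = 128.5234

128.52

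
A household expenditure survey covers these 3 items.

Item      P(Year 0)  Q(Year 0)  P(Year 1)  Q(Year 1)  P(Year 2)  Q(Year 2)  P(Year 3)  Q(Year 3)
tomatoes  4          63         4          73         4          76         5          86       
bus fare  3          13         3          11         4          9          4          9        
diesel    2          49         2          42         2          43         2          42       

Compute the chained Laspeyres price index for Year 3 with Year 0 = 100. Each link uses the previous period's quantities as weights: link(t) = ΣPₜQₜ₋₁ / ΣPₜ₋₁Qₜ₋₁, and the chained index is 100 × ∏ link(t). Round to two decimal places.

121.01

Link Year 0→Year 1:
ΣP(Year 1)Q(Year 0) = 4×63 + 3×13 + 2×49 = 252 + 39 + 98 = 389
ΣP(Year 0)Q(Year 0) = 4×63 + 3×13 + 2×49 = 252 + 39 + 98 = 389
link = 389/389 = 1.000000
Link Year 1→Year 2:
ΣP(Year 2)Q(Year 1) = 4×73 + 4×11 + 2×42 = 292 + 44 + 84 = 420
ΣP(Year 1)Q(Year 1) = 4×73 + 3×11 + 2×42 = 292 + 33 + 84 = 409
link = 420/409 = 1.026895
Link Year 2→Year 3:
ΣP(Year 3)Q(Year 2) = 5×76 + 4×9 + 2×43 = 380 + 36 + 86 = 502
ΣP(Year 2)Q(Year 2) = 4×76 + 4×9 + 2×43 = 304 + 36 + 86 = 426
link = 502/426 = 1.178404
Chained index = 100 × 1.000000 × 1.026895 × 1.178404 = 121.0097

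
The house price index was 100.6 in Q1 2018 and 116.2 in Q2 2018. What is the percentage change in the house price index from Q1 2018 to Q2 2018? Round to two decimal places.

15.51%

Change = (116.2 − 100.6) / 100.6 × 100
       = 15.6 / 100.6 × 100 = 15.5070%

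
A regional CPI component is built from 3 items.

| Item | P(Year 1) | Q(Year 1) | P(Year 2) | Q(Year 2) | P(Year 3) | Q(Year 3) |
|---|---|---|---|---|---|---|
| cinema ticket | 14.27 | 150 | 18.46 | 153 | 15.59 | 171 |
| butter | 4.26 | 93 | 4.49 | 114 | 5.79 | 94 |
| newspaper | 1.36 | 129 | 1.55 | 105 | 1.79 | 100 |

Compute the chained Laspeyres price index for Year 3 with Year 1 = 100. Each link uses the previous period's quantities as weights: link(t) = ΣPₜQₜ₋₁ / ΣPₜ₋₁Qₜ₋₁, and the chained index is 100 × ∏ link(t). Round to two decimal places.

Link Year 1→Year 2:
ΣP(Year 2)Q(Year 1) = 18.46×150 + 4.49×93 + 1.55×129 = 2769 + 417.57 + 199.95 = 3386.52
ΣP(Year 1)Q(Year 1) = 14.27×150 + 4.26×93 + 1.36×129 = 2140.5 + 396.18 + 175.44 = 2712.12
link = 3386.52/2712.12 = 1.248662
Link Year 2→Year 3:
ΣP(Year 3)Q(Year 2) = 15.59×153 + 5.79×114 + 1.79×105 = 2385.27 + 660.06 + 187.95 = 3233.28
ΣP(Year 2)Q(Year 2) = 18.46×153 + 4.49×114 + 1.55×105 = 2824.38 + 511.86 + 162.75 = 3498.99
link = 3233.28/3498.99 = 0.924061
Chained index = 100 × 1.248662 × 0.924061 = 115.3839

115.38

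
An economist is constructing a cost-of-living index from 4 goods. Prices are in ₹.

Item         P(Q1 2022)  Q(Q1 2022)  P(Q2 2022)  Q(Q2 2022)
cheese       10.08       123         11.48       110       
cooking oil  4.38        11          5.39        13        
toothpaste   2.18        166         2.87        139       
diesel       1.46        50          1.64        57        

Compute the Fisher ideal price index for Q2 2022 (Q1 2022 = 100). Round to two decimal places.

Laspeyres component (base-period weights):
ΣP(Q2 2022)Q(Q1 2022) = 11.48×123 + 5.39×11 + 2.87×166 + 1.64×50 = 1412.04 + 59.29 + 476.42 + 82 = 2029.75
ΣP(Q1 2022)Q(Q1 2022) = 10.08×123 + 4.38×11 + 2.18×166 + 1.46×50 = 1239.84 + 48.18 + 361.88 + 73 = 1722.9
L = 2029.75 / 1722.9 × 100 = 117.8101
Paasche component (current-period weights):
ΣP(Q2 2022)Q(Q2 2022) = 11.48×110 + 5.39×13 + 2.87×139 + 1.64×57 = 1262.8 + 70.07 + 398.93 + 93.48 = 1825.28
ΣP(Q1 2022)Q(Q2 2022) = 10.08×110 + 4.38×13 + 2.18×139 + 1.46×57 = 1108.8 + 56.94 + 303.02 + 83.22 = 1551.98
P = 1825.28 / 1551.98 × 100 = 117.6098
Fisher = √(L × P) = √(117.8101 × 117.6098) = 117.7099

117.71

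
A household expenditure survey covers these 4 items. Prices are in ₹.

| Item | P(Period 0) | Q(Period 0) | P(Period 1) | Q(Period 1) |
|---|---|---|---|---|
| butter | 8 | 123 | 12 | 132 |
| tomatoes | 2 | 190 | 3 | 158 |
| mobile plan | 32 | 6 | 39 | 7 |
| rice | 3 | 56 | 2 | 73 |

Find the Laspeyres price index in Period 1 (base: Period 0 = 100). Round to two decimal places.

138.75

Laspeyres price index uses base-period quantities as weights.
ΣP(Period 1)·Q(Period 0) = 12×123 + 3×190 + 39×6 + 2×56 = 1476 + 570 + 234 + 112 = 2392
ΣP(Period 0)·Q(Period 0) = 8×123 + 2×190 + 32×6 + 3×56 = 984 + 380 + 192 + 168 = 1724
Index = 2392 / 1724 × 100 = 138.7471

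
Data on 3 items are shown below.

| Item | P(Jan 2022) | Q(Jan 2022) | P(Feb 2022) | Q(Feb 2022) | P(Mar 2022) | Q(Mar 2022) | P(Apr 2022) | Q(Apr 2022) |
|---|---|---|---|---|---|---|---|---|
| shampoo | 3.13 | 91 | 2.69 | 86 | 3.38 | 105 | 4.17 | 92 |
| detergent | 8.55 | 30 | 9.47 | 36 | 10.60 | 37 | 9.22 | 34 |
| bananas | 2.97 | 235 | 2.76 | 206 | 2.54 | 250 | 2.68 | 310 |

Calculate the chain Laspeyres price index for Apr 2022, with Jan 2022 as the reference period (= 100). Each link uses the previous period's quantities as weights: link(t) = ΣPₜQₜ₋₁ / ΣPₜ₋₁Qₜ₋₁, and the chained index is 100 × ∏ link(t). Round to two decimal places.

104.39

Link Jan 2022→Feb 2022:
ΣP(Feb 2022)Q(Jan 2022) = 2.69×91 + 9.47×30 + 2.76×235 = 244.79 + 284.1 + 648.6 = 1177.49
ΣP(Jan 2022)Q(Jan 2022) = 3.13×91 + 8.55×30 + 2.97×235 = 284.83 + 256.5 + 697.95 = 1239.28
link = 1177.49/1239.28 = 0.950140
Link Feb 2022→Mar 2022:
ΣP(Mar 2022)Q(Feb 2022) = 3.38×86 + 10.60×36 + 2.54×206 = 290.68 + 381.6 + 523.24 = 1195.52
ΣP(Feb 2022)Q(Feb 2022) = 2.69×86 + 9.47×36 + 2.76×206 = 231.34 + 340.92 + 568.56 = 1140.82
link = 1195.52/1140.82 = 1.047948
Link Mar 2022→Apr 2022:
ΣP(Apr 2022)Q(Mar 2022) = 4.17×105 + 9.22×37 + 2.68×250 = 437.85 + 341.14 + 670 = 1448.99
ΣP(Mar 2022)Q(Mar 2022) = 3.38×105 + 10.60×37 + 2.54×250 = 354.9 + 392.2 + 635 = 1382.1
link = 1448.99/1382.1 = 1.048397
Chained index = 100 × 0.950140 × 1.047948 × 1.048397 = 104.3887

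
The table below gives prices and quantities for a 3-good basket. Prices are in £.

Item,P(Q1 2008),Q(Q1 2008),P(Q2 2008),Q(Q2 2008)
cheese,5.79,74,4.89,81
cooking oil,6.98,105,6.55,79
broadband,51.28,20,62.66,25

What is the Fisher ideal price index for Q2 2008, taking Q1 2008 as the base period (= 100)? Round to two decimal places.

Laspeyres component (base-period weights):
ΣP(Q2 2008)Q(Q1 2008) = 4.89×74 + 6.55×105 + 62.66×20 = 361.86 + 687.75 + 1253.2 = 2302.81
ΣP(Q1 2008)Q(Q1 2008) = 5.79×74 + 6.98×105 + 51.28×20 = 428.46 + 732.9 + 1025.6 = 2186.96
L = 2302.81 / 2186.96 × 100 = 105.2973
Paasche component (current-period weights):
ΣP(Q2 2008)Q(Q2 2008) = 4.89×81 + 6.55×79 + 62.66×25 = 396.09 + 517.45 + 1566.5 = 2480.04
ΣP(Q1 2008)Q(Q2 2008) = 5.79×81 + 6.98×79 + 51.28×25 = 468.99 + 551.42 + 1282 = 2302.41
P = 2480.04 / 2302.41 × 100 = 107.7150
Fisher = √(L × P) = √(105.2973 × 107.7150) = 106.4993

106.50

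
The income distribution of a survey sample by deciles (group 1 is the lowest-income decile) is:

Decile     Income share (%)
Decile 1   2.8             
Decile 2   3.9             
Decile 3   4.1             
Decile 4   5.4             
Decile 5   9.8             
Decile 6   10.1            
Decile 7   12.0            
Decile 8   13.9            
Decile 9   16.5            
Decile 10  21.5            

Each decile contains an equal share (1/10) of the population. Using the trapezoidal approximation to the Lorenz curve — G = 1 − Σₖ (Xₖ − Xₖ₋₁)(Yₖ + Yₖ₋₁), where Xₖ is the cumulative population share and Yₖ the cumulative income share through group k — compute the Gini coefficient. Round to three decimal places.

0.326

Cumulative income shares Yₖ: 0.0280, 0.0670, 0.1080, 0.1620, 0.2600, 0.3610, 0.4810, 0.6200, 0.7850, 1.0000
Σ (Xₖ−Xₖ₋₁)(Yₖ+Yₖ₋₁) = (1/10)(0.0280+0.0000) + (1/10)(0.0670+0.0280) + (1/10)(0.1080+0.0670) + (1/10)(0.1620+0.1080) + (1/10)(0.2600+0.1620) + (1/10)(0.3610+0.2600) + (1/10)(0.4810+0.3610) + (1/10)(0.6200+0.4810) + (1/10)(0.7850+0.6200) + (1/10)(1.0000+0.7850)
  = 0.0028 + 0.0095 + 0.0175 + 0.0270 + 0.0422 + 0.0621 + 0.0842 + 0.1101 + 0.1405 + 0.1785 = 0.6744
G = 1 − 0.6744 = 0.3256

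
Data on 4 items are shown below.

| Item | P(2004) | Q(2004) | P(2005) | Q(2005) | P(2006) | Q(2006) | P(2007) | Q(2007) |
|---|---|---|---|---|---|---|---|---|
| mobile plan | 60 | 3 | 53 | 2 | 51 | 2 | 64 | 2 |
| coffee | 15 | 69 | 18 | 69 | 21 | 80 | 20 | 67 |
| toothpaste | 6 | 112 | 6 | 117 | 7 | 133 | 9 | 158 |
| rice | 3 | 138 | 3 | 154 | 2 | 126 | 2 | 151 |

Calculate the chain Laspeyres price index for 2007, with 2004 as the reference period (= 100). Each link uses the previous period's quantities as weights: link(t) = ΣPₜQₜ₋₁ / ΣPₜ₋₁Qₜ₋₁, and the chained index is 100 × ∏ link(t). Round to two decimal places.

Link 2004→2005:
ΣP(2005)Q(2004) = 53×3 + 18×69 + 6×112 + 3×138 = 159 + 1242 + 672 + 414 = 2487
ΣP(2004)Q(2004) = 60×3 + 15×69 + 6×112 + 3×138 = 180 + 1035 + 672 + 414 = 2301
link = 2487/2301 = 1.080834
Link 2005→2006:
ΣP(2006)Q(2005) = 51×2 + 21×69 + 7×117 + 2×154 = 102 + 1449 + 819 + 308 = 2678
ΣP(2005)Q(2005) = 53×2 + 18×69 + 6×117 + 3×154 = 106 + 1242 + 702 + 462 = 2512
link = 2678/2512 = 1.066083
Link 2006→2007:
ΣP(2007)Q(2006) = 64×2 + 20×80 + 9×133 + 2×126 = 128 + 1600 + 1197 + 252 = 3177
ΣP(2006)Q(2006) = 51×2 + 21×80 + 7×133 + 2×126 = 102 + 1680 + 931 + 252 = 2965
link = 3177/2965 = 1.071501
Chained index = 100 × 1.080834 × 1.066083 × 1.071501 = 123.4646

123.46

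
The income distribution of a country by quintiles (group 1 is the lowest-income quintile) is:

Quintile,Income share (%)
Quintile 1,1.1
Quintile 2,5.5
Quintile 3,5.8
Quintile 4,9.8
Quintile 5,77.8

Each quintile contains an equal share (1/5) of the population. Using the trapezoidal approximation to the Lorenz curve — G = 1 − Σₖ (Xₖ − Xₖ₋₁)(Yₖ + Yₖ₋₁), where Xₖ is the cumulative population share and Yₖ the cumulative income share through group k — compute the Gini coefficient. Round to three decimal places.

0.631

Cumulative income shares Yₖ: 0.0110, 0.0660, 0.1240, 0.2220, 1.0000
Σ (Xₖ−Xₖ₋₁)(Yₖ+Yₖ₋₁) = (1/5)(0.0110+0.0000) + (1/5)(0.0660+0.0110) + (1/5)(0.1240+0.0660) + (1/5)(0.2220+0.1240) + (1/5)(1.0000+0.2220)
  = 0.0022 + 0.0154 + 0.0380 + 0.0692 + 0.2444 = 0.3692
G = 1 − 0.3692 = 0.6308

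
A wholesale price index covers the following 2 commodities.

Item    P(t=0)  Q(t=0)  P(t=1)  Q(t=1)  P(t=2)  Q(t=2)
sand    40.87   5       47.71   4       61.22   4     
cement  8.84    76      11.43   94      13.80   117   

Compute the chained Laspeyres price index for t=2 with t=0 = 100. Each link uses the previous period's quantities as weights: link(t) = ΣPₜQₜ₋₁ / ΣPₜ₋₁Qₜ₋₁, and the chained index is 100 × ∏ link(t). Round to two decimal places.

154.02

Link t=0→t=1:
ΣP(t=1)Q(t=0) = 47.71×5 + 11.43×76 = 238.55 + 868.68 = 1107.23
ΣP(t=0)Q(t=0) = 40.87×5 + 8.84×76 = 204.35 + 671.84 = 876.19
link = 1107.23/876.19 = 1.263687
Link t=1→t=2:
ΣP(t=2)Q(t=1) = 61.22×4 + 13.80×94 = 244.88 + 1297.2 = 1542.08
ΣP(t=1)Q(t=1) = 47.71×4 + 11.43×94 = 190.84 + 1074.42 = 1265.26
link = 1542.08/1265.26 = 1.218785
Chained index = 100 × 1.263687 × 1.218785 = 154.0163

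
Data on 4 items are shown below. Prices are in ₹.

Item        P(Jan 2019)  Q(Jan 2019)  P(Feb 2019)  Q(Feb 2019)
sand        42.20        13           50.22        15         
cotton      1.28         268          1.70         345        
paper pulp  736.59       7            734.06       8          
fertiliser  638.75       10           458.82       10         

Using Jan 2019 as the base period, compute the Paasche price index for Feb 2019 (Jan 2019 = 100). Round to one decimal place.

Paasche price index uses current-period quantities as weights.
ΣP(Feb 2019)·Q(Feb 2019) = 50.22×15 + 1.70×345 + 734.06×8 + 458.82×10 = 753.3 + 586.5 + 5872.48 + 4588.2 = 11800.48
ΣP(Jan 2019)·Q(Feb 2019) = 42.20×15 + 1.28×345 + 736.59×8 + 638.75×10 = 633 + 441.6 + 5892.72 + 6387.5 = 13354.82
Index = 11800.48 / 13354.82 × 100 = 88.3612

88.4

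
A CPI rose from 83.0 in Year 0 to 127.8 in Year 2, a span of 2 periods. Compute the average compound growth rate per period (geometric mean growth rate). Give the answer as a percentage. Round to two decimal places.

24.09%

Growth factor = (127.8/83.0)^(1/2) = (1.539759)^(1/2) = 1.240870
Growth rate = 1.240870 − 1 = 0.240870 = 24.0870%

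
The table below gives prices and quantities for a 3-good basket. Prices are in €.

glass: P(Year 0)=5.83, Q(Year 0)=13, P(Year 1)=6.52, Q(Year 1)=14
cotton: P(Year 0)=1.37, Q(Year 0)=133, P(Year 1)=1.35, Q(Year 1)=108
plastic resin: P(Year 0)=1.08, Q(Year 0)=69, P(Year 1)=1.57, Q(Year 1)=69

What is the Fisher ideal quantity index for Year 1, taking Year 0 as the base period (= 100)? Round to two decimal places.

Laspeyres component (base-period weights):
ΣP(Year 0)Q(Year 1) = 5.83×14 + 1.37×108 + 1.08×69 = 81.62 + 147.96 + 74.52 = 304.1
ΣP(Year 0)Q(Year 0) = 5.83×13 + 1.37×133 + 1.08×69 = 75.79 + 182.21 + 74.52 = 332.52
L = 304.1 / 332.52 × 100 = 91.4531
Paasche component (current-period weights):
ΣP(Year 1)Q(Year 1) = 6.52×14 + 1.35×108 + 1.57×69 = 91.28 + 145.8 + 108.33 = 345.41
ΣP(Year 1)Q(Year 0) = 6.52×13 + 1.35×133 + 1.57×69 = 84.76 + 179.55 + 108.33 = 372.64
P = 345.41 / 372.64 × 100 = 92.6927
Fisher = √(L × P) = √(91.4531 × 92.6927) = 92.0708

92.07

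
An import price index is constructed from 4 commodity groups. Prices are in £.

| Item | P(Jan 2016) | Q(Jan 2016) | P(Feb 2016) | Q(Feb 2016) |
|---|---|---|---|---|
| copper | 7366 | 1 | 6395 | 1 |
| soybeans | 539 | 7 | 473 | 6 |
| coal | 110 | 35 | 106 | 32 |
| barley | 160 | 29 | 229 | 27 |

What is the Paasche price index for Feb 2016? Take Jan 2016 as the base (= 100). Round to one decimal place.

102.0

Paasche price index uses current-period quantities as weights.
ΣP(Feb 2016)·Q(Feb 2016) = 6395×1 + 473×6 + 106×32 + 229×27 = 6395 + 2838 + 3392 + 6183 = 18808
ΣP(Jan 2016)·Q(Feb 2016) = 7366×1 + 539×6 + 110×32 + 160×27 = 7366 + 3234 + 3520 + 4320 = 18440
Index = 18808 / 18440 × 100 = 101.9957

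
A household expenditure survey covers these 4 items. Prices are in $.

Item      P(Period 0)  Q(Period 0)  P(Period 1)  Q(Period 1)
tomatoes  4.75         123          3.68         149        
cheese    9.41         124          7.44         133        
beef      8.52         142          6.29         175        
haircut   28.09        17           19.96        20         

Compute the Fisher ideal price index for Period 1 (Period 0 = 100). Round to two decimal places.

Laspeyres component (base-period weights):
ΣP(Period 1)Q(Period 0) = 3.68×123 + 7.44×124 + 6.29×142 + 19.96×17 = 452.64 + 922.56 + 893.18 + 339.32 = 2607.7
ΣP(Period 0)Q(Period 0) = 4.75×123 + 9.41×124 + 8.52×142 + 28.09×17 = 584.25 + 1166.84 + 1209.84 + 477.53 = 3438.46
L = 2607.7 / 3438.46 × 100 = 75.8392
Paasche component (current-period weights):
ΣP(Period 1)Q(Period 1) = 3.68×149 + 7.44×133 + 6.29×175 + 19.96×20 = 548.32 + 989.52 + 1100.75 + 399.2 = 3037.79
ΣP(Period 0)Q(Period 1) = 4.75×149 + 9.41×133 + 8.52×175 + 28.09×20 = 707.75 + 1251.53 + 1491 + 561.8 = 4012.08
P = 3037.79 / 4012.08 × 100 = 75.7161
Fisher = √(L × P) = √(75.8392 × 75.7161) = 75.7776

75.78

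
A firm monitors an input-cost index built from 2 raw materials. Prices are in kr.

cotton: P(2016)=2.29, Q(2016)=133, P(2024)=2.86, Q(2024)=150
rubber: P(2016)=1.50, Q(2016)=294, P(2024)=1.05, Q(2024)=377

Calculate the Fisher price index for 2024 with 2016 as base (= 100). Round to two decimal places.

Laspeyres component (base-period weights):
ΣP(2024)Q(2016) = 2.86×133 + 1.05×294 = 380.38 + 308.7 = 689.08
ΣP(2016)Q(2016) = 2.29×133 + 1.50×294 = 304.57 + 441 = 745.57
L = 689.08 / 745.57 × 100 = 92.4232
Paasche component (current-period weights):
ΣP(2024)Q(2024) = 2.86×150 + 1.05×377 = 429 + 395.85 = 824.85
ΣP(2016)Q(2024) = 2.29×150 + 1.50×377 = 343.5 + 565.5 = 909
P = 824.85 / 909 × 100 = 90.7426
Fisher = √(L × P) = √(92.4232 × 90.7426) = 91.5791

91.58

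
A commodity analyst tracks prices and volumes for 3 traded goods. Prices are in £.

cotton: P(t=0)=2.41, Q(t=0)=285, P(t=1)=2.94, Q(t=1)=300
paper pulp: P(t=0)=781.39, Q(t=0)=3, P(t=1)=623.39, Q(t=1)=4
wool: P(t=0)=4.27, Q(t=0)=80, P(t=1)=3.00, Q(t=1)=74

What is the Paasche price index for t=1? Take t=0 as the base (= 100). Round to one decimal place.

86.4

Paasche price index uses current-period quantities as weights.
ΣP(t=1)·Q(t=1) = 2.94×300 + 623.39×4 + 3.00×74 = 882 + 2493.56 + 222 = 3597.56
ΣP(t=0)·Q(t=1) = 2.41×300 + 781.39×4 + 4.27×74 = 723 + 3125.56 + 315.98 = 4164.54
Index = 3597.56 / 4164.54 × 100 = 86.3855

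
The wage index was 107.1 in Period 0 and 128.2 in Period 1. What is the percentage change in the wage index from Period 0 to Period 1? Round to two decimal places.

19.70%

Change = (128.2 − 107.1) / 107.1 × 100
       = 21.1 / 107.1 × 100 = 19.7012%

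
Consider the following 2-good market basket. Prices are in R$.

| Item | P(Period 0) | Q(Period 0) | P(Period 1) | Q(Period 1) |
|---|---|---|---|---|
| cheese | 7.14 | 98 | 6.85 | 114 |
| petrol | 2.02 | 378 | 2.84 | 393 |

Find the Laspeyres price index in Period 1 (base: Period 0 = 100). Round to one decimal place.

Laspeyres price index uses base-period quantities as weights.
ΣP(Period 1)·Q(Period 0) = 6.85×98 + 2.84×378 = 671.3 + 1073.52 = 1744.82
ΣP(Period 0)·Q(Period 0) = 7.14×98 + 2.02×378 = 699.72 + 763.56 = 1463.28
Index = 1744.82 / 1463.28 × 100 = 119.2403

119.2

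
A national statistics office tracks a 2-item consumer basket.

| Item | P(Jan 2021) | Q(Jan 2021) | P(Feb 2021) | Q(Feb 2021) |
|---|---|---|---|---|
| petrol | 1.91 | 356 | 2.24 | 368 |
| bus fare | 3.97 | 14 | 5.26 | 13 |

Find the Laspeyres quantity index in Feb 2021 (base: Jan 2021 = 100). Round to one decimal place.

Laspeyres quantity index uses base-period prices as weights.
ΣP(Jan 2021)·Q(Feb 2021) = 1.91×368 + 3.97×13 = 702.88 + 51.61 = 754.49
ΣP(Jan 2021)·Q(Jan 2021) = 1.91×356 + 3.97×14 = 679.96 + 55.58 = 735.54
Index = 754.49 / 735.54 × 100 = 102.5763

102.6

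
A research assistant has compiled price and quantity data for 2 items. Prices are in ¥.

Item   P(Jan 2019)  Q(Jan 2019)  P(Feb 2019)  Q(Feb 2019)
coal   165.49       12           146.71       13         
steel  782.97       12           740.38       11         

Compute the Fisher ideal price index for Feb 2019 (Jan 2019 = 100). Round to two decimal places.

93.45

Laspeyres component (base-period weights):
ΣP(Feb 2019)Q(Jan 2019) = 146.71×12 + 740.38×12 = 1760.52 + 8884.56 = 10645.08
ΣP(Jan 2019)Q(Jan 2019) = 165.49×12 + 782.97×12 = 1985.88 + 9395.64 = 11381.52
L = 10645.08 / 11381.52 × 100 = 93.5295
Paasche component (current-period weights):
ΣP(Feb 2019)Q(Feb 2019) = 146.71×13 + 740.38×11 = 1907.23 + 8144.18 = 10051.41
ΣP(Jan 2019)Q(Feb 2019) = 165.49×13 + 782.97×11 = 2151.37 + 8612.67 = 10764.04
P = 10051.41 / 10764.04 × 100 = 93.3795
Fisher = √(L × P) = √(93.5295 × 93.3795) = 93.4545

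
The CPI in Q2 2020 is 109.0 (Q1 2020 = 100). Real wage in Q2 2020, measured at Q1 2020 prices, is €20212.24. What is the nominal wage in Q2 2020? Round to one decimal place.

Nominal = Real × (Index/100) = 20212.24 × (109.0/100)
        = 20212.24 × 1.090 = 22031.3416

22031.3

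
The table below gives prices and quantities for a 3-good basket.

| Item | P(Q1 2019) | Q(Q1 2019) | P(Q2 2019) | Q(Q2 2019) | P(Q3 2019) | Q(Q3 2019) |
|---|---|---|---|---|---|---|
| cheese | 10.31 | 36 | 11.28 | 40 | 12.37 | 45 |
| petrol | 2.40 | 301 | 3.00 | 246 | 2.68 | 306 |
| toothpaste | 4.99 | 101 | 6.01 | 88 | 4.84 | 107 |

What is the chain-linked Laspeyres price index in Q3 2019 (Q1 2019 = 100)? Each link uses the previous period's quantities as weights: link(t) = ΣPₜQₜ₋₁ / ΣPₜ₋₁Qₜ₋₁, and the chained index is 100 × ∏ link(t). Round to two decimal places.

110.30

Link Q1 2019→Q2 2019:
ΣP(Q2 2019)Q(Q1 2019) = 11.28×36 + 3.00×301 + 6.01×101 = 406.08 + 903 + 607.01 = 1916.09
ΣP(Q1 2019)Q(Q1 2019) = 10.31×36 + 2.40×301 + 4.99×101 = 371.16 + 722.4 + 503.99 = 1597.55
link = 1916.09/1597.55 = 1.199393
Link Q2 2019→Q3 2019:
ΣP(Q3 2019)Q(Q2 2019) = 12.37×40 + 2.68×246 + 4.84×88 = 494.8 + 659.28 + 425.92 = 1580
ΣP(Q2 2019)Q(Q2 2019) = 11.28×40 + 3.00×246 + 6.01×88 = 451.2 + 738 + 528.88 = 1718.08
link = 1580/1718.08 = 0.919631
Chained index = 100 × 1.199393 × 0.919631 = 110.2999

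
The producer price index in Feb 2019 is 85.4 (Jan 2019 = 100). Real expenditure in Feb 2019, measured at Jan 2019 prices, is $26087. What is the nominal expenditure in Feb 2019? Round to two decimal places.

22278.30

Nominal = Real × (Index/100) = 26087 × (85.4/100)
        = 26087 × 0.854 = 22278.2980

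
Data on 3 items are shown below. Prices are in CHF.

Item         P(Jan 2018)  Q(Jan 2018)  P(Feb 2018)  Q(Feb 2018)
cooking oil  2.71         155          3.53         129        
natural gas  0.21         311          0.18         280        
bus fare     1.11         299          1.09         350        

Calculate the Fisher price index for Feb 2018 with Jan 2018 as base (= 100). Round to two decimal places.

112.50

Laspeyres component (base-period weights):
ΣP(Feb 2018)Q(Jan 2018) = 3.53×155 + 0.18×311 + 1.09×299 = 547.15 + 55.98 + 325.91 = 929.04
ΣP(Jan 2018)Q(Jan 2018) = 2.71×155 + 0.21×311 + 1.11×299 = 420.05 + 65.31 + 331.89 = 817.25
L = 929.04 / 817.25 × 100 = 113.6788
Paasche component (current-period weights):
ΣP(Feb 2018)Q(Feb 2018) = 3.53×129 + 0.18×280 + 1.09×350 = 455.37 + 50.4 + 381.5 = 887.27
ΣP(Jan 2018)Q(Feb 2018) = 2.71×129 + 0.21×280 + 1.11×350 = 349.59 + 58.8 + 388.5 = 796.89
P = 887.27 / 796.89 × 100 = 111.3416
Fisher = √(L × P) = √(113.6788 × 111.3416) = 112.5041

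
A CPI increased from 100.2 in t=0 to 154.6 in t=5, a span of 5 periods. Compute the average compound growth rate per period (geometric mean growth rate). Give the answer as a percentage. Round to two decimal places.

9.06%

Growth factor = (154.6/100.2)^(1/5) = (1.542914)^(1/5) = 1.090607
Growth rate = 1.090607 − 1 = 0.090607 = 9.0607%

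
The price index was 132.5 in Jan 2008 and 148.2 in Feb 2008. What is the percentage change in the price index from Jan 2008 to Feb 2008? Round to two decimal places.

Change = (148.2 − 132.5) / 132.5 × 100
       = 15.7 / 132.5 × 100 = 11.8491%

11.85%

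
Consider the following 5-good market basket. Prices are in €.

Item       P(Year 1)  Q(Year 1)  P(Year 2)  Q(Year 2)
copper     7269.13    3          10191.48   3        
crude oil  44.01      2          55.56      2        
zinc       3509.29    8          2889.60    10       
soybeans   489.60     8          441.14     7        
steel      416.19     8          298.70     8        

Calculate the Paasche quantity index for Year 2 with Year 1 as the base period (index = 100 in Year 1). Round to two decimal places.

Paasche quantity index uses current-period prices as weights.
ΣP(Year 2)·Q(Year 2) = 10191.48×3 + 55.56×2 + 2889.60×10 + 441.14×7 + 298.70×8 = 30574.44 + 111.12 + 28896 + 3087.98 + 2389.6 = 65059.14
ΣP(Year 2)·Q(Year 1) = 10191.48×3 + 55.56×2 + 2889.60×8 + 441.14×8 + 298.70×8 = 30574.44 + 111.12 + 23116.8 + 3529.12 + 2389.6 = 59721.08
Index = 65059.14 / 59721.08 × 100 = 108.9383

108.94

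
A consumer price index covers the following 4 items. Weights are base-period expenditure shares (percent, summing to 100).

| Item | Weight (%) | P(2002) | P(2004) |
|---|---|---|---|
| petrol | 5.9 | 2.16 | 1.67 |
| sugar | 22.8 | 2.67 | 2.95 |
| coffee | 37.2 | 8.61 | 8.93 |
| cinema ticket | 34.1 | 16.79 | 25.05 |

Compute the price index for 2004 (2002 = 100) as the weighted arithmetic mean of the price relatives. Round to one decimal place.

119.2

petrol: 5.9 × (1.67/2.16) = 5.9 × 0.773148 = 4.5616
sugar: 22.8 × (2.95/2.67) = 22.8 × 1.104869 = 25.1910
coffee: 37.2 × (8.93/8.61) = 37.2 × 1.037166 = 38.5826
cinema ticket: 34.1 × (25.05/16.79) = 34.1 × 1.491959 = 50.8758
Index = Σ wᵢ·(p₁ᵢ/p₀ᵢ) = 4.5616 + 25.1910 + 38.5826 + 50.8758 = 119.2110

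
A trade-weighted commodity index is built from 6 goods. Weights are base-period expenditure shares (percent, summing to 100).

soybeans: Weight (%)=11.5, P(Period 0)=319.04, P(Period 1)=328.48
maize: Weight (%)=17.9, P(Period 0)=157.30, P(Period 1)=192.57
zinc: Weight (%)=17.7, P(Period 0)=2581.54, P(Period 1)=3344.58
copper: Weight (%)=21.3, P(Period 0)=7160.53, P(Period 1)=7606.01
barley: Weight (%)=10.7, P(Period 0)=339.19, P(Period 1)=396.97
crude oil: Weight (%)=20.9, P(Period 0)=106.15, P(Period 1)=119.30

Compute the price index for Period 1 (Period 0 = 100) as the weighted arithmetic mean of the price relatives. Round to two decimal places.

115.32

soybeans: 11.5 × (328.48/319.04) = 11.5 × 1.029589 = 11.8403
maize: 17.9 × (192.57/157.30) = 17.9 × 1.224221 = 21.9136
zinc: 17.7 × (3344.58/2581.54) = 17.7 × 1.295576 = 22.9317
copper: 21.3 × (7606.01/7160.53) = 21.3 × 1.062213 = 22.6251
barley: 10.7 × (396.97/339.19) = 10.7 × 1.170347 = 12.5227
crude oil: 20.9 × (119.30/106.15) = 20.9 × 1.123881 = 23.4891
Index = Σ wᵢ·(p₁ᵢ/p₀ᵢ) = 11.8403 + 21.9136 + 22.9317 + 22.6251 + 12.5227 + 23.4891 = 115.3225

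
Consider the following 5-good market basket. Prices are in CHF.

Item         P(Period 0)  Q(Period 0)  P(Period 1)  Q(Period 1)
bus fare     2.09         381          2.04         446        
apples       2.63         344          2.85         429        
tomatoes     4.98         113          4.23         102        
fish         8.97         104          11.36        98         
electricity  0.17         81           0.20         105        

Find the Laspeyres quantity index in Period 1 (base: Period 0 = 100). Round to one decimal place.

Laspeyres quantity index uses base-period prices as weights.
ΣP(Period 0)·Q(Period 1) = 2.09×446 + 2.63×429 + 4.98×102 + 8.97×98 + 0.17×105 = 932.14 + 1128.27 + 507.96 + 879.06 + 17.85 = 3465.28
ΣP(Period 0)·Q(Period 0) = 2.09×381 + 2.63×344 + 4.98×113 + 8.97×104 + 0.17×81 = 796.29 + 904.72 + 562.74 + 932.88 + 13.77 = 3210.4
Index = 3465.28 / 3210.4 × 100 = 107.9392

107.9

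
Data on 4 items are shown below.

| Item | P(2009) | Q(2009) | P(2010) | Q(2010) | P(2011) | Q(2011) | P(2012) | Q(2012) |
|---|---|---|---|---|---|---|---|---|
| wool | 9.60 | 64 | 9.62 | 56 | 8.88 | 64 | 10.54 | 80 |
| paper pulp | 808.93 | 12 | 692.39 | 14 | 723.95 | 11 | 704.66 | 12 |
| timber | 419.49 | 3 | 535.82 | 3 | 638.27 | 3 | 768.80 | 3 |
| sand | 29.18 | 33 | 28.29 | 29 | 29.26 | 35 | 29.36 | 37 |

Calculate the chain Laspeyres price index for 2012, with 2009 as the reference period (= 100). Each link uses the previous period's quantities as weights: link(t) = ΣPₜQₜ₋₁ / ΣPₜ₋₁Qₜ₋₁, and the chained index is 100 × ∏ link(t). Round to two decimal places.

Link 2009→2010:
ΣP(2010)Q(2009) = 9.62×64 + 692.39×12 + 535.82×3 + 28.29×33 = 615.68 + 8308.68 + 1607.46 + 933.57 = 11465.39
ΣP(2009)Q(2009) = 9.60×64 + 808.93×12 + 419.49×3 + 29.18×33 = 614.4 + 9707.16 + 1258.47 + 962.94 = 12542.97
link = 11465.39/12542.97 = 0.914089
Link 2010→2011:
ΣP(2011)Q(2010) = 8.88×56 + 723.95×14 + 638.27×3 + 29.26×29 = 497.28 + 10135.3 + 1914.81 + 848.54 = 13395.93
ΣP(2010)Q(2010) = 9.62×56 + 692.39×14 + 535.82×3 + 28.29×29 = 538.72 + 9693.46 + 1607.46 + 820.41 = 12660.05
link = 13395.93/12660.05 = 1.058126
Link 2011→2012:
ΣP(2012)Q(2011) = 10.54×64 + 704.66×11 + 768.80×3 + 29.36×35 = 674.56 + 7751.26 + 2306.4 + 1027.6 = 11759.82
ΣP(2011)Q(2011) = 8.88×64 + 723.95×11 + 638.27×3 + 29.26×35 = 568.32 + 7963.45 + 1914.81 + 1024.1 = 11470.68
link = 11759.82/11470.68 = 1.025207
Chained index = 100 × 0.914089 × 1.058126 × 1.025207 = 99.1602

99.16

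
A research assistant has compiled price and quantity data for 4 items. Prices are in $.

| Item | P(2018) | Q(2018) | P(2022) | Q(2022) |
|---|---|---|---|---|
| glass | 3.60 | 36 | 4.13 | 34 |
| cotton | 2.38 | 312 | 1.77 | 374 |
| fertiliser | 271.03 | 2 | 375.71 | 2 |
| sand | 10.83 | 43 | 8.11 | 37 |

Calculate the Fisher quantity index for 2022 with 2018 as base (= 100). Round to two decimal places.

Laspeyres component (base-period weights):
ΣP(2018)Q(2022) = 3.60×34 + 2.38×374 + 271.03×2 + 10.83×37 = 122.4 + 890.12 + 542.06 + 400.71 = 1955.29
ΣP(2018)Q(2018) = 3.60×36 + 2.38×312 + 271.03×2 + 10.83×43 = 129.6 + 742.56 + 542.06 + 465.69 = 1879.91
L = 1955.29 / 1879.91 × 100 = 104.0098
Paasche component (current-period weights):
ΣP(2022)Q(2022) = 4.13×34 + 1.77×374 + 375.71×2 + 8.11×37 = 140.42 + 661.98 + 751.42 + 300.07 = 1853.89
ΣP(2022)Q(2018) = 4.13×36 + 1.77×312 + 375.71×2 + 8.11×43 = 148.68 + 552.24 + 751.42 + 348.73 = 1801.07
P = 1853.89 / 1801.07 × 100 = 102.9327
Fisher = √(L × P) = √(104.0098 × 102.9327) = 103.4698

103.47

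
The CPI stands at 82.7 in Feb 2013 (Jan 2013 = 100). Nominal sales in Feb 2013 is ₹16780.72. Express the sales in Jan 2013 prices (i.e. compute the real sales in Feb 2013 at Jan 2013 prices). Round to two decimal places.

Real = Nominal ÷ (Index/100) = 16780.72 ÷ (82.7/100)
     = 16780.72 ÷ 0.827 = 20291.0762

20291.08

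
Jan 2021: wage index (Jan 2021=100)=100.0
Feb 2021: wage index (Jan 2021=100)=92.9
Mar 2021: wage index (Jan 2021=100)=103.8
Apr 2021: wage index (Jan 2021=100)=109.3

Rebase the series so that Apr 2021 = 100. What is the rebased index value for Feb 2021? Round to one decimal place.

Rebased(Feb 2021) = 92.9 / 109.3 × 100 = 84.9954

85.0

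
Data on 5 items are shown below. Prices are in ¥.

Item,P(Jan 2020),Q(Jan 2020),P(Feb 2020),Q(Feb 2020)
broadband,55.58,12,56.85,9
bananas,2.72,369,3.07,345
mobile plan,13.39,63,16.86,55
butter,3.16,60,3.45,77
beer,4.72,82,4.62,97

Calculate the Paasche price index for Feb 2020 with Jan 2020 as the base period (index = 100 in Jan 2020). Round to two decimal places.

111.67

Paasche price index uses current-period quantities as weights.
ΣP(Feb 2020)·Q(Feb 2020) = 56.85×9 + 3.07×345 + 16.86×55 + 3.45×77 + 4.62×97 = 511.65 + 1059.15 + 927.3 + 265.65 + 448.14 = 3211.89
ΣP(Jan 2020)·Q(Feb 2020) = 55.58×9 + 2.72×345 + 13.39×55 + 3.16×77 + 4.72×97 = 500.22 + 938.4 + 736.45 + 243.32 + 457.84 = 2876.23
Index = 3211.89 / 2876.23 × 100 = 111.6701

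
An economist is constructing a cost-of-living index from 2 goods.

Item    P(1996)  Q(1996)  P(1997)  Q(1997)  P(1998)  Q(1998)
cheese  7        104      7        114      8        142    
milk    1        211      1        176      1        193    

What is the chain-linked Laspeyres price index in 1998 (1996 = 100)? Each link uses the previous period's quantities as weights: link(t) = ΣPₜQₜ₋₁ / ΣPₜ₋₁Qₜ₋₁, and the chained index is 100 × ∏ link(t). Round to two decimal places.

111.70

Link 1996→1997:
ΣP(1997)Q(1996) = 7×104 + 1×211 = 728 + 211 = 939
ΣP(1996)Q(1996) = 7×104 + 1×211 = 728 + 211 = 939
link = 939/939 = 1.000000
Link 1997→1998:
ΣP(1998)Q(1997) = 8×114 + 1×176 = 912 + 176 = 1088
ΣP(1997)Q(1997) = 7×114 + 1×176 = 798 + 176 = 974
link = 1088/974 = 1.117043
Chained index = 100 × 1.000000 × 1.117043 = 111.7043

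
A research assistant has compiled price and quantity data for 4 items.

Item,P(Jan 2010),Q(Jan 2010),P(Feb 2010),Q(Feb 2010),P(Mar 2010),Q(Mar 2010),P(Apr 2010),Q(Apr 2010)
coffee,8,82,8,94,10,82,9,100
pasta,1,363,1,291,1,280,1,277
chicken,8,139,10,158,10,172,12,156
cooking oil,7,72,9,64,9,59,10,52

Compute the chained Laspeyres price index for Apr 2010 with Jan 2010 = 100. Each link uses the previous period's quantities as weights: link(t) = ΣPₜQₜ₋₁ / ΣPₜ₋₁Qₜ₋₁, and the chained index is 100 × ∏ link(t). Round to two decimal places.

Link Jan 2010→Feb 2010:
ΣP(Feb 2010)Q(Jan 2010) = 8×82 + 1×363 + 10×139 + 9×72 = 656 + 363 + 1390 + 648 = 3057
ΣP(Jan 2010)Q(Jan 2010) = 8×82 + 1×363 + 8×139 + 7×72 = 656 + 363 + 1112 + 504 = 2635
link = 3057/2635 = 1.160152
Link Feb 2010→Mar 2010:
ΣP(Mar 2010)Q(Feb 2010) = 10×94 + 1×291 + 10×158 + 9×64 = 940 + 291 + 1580 + 576 = 3387
ΣP(Feb 2010)Q(Feb 2010) = 8×94 + 1×291 + 10×158 + 9×64 = 752 + 291 + 1580 + 576 = 3199
link = 3387/3199 = 1.058768
Link Mar 2010→Apr 2010:
ΣP(Apr 2010)Q(Mar 2010) = 9×82 + 1×280 + 12×172 + 10×59 = 738 + 280 + 2064 + 590 = 3672
ΣP(Mar 2010)Q(Mar 2010) = 10×82 + 1×280 + 10×172 + 9×59 = 820 + 280 + 1720 + 531 = 3351
link = 3672/3351 = 1.095792
Chained index = 100 × 1.160152 × 1.058768 × 1.095792 = 134.5997

134.60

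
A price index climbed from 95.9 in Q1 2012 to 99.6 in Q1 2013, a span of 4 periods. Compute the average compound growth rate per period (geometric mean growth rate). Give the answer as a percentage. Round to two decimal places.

0.95%

Growth factor = (99.6/95.9)^(1/4) = (1.038582)^(1/4) = 1.009509
Growth rate = 1.009509 − 1 = 0.009509 = 0.9509%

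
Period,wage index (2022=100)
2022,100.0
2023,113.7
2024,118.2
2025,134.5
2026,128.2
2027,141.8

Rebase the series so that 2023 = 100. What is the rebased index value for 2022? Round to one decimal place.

Rebased(2022) = 100.0 / 113.7 × 100 = 87.9507

88.0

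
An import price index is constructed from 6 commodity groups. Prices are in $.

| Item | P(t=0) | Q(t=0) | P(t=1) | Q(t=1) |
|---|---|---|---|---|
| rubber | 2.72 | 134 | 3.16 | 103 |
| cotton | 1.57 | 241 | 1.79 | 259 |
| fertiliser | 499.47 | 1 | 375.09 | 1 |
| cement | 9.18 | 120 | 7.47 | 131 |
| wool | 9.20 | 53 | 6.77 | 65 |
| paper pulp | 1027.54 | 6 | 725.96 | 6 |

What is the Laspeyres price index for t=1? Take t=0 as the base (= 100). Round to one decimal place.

76.0

Laspeyres price index uses base-period quantities as weights.
ΣP(t=1)·Q(t=0) = 3.16×134 + 1.79×241 + 375.09×1 + 7.47×120 + 6.77×53 + 725.96×6 = 423.44 + 431.39 + 375.09 + 896.4 + 358.81 + 4355.76 = 6840.89
ΣP(t=0)·Q(t=0) = 2.72×134 + 1.57×241 + 499.47×1 + 9.18×120 + 9.20×53 + 1027.54×6 = 364.48 + 378.37 + 499.47 + 1101.6 + 487.6 + 6165.24 = 8996.76
Index = 6840.89 / 8996.76 × 100 = 76.0373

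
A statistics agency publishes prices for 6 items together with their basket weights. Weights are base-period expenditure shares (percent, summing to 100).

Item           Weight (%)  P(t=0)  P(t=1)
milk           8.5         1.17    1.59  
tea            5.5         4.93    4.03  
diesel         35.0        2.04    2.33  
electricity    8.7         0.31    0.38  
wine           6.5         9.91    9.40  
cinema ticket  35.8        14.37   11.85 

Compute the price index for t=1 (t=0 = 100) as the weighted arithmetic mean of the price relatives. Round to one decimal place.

102.4

milk: 8.5 × (1.59/1.17) = 8.5 × 1.358974 = 11.5513
tea: 5.5 × (4.03/4.93) = 5.5 × 0.817444 = 4.4959
diesel: 35.0 × (2.33/2.04) = 35.0 × 1.142157 = 39.9755
electricity: 8.7 × (0.38/0.31) = 8.7 × 1.225806 = 10.6645
wine: 6.5 × (9.40/9.91) = 6.5 × 0.948537 = 6.1655
cinema ticket: 35.8 × (11.85/14.37) = 35.8 × 0.824635 = 29.5219
Index = Σ wᵢ·(p₁ᵢ/p₀ᵢ) = 11.5513 + 4.4959 + 39.9755 + 10.6645 + 6.1655 + 29.5219 = 102.3746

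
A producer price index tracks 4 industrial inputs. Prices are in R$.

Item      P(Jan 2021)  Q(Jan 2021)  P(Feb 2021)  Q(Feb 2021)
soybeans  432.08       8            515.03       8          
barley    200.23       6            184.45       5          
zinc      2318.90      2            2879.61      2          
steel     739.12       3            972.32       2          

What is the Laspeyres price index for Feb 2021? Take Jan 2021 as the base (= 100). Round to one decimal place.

120.8

Laspeyres price index uses base-period quantities as weights.
ΣP(Feb 2021)·Q(Jan 2021) = 515.03×8 + 184.45×6 + 2879.61×2 + 972.32×3 = 4120.24 + 1106.7 + 5759.22 + 2916.96 = 13903.12
ΣP(Jan 2021)·Q(Jan 2021) = 432.08×8 + 200.23×6 + 2318.90×2 + 739.12×3 = 3456.64 + 1201.38 + 4637.8 + 2217.36 = 11513.18
Index = 13903.12 / 11513.18 × 100 = 120.7583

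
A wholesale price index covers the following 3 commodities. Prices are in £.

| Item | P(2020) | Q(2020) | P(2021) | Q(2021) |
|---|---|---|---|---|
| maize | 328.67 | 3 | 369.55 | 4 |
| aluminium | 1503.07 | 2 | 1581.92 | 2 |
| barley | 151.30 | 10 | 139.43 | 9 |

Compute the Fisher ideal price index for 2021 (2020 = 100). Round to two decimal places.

Laspeyres component (base-period weights):
ΣP(2021)Q(2020) = 369.55×3 + 1581.92×2 + 139.43×10 = 1108.65 + 3163.84 + 1394.3 = 5666.79
ΣP(2020)Q(2020) = 328.67×3 + 1503.07×2 + 151.30×10 = 986.01 + 3006.14 + 1513 = 5505.15
L = 5666.79 / 5505.15 × 100 = 102.9362
Paasche component (current-period weights):
ΣP(2021)Q(2021) = 369.55×4 + 1581.92×2 + 139.43×9 = 1478.2 + 3163.84 + 1254.87 = 5896.91
ΣP(2020)Q(2021) = 328.67×4 + 1503.07×2 + 151.30×9 = 1314.68 + 3006.14 + 1361.7 = 5682.52
P = 5896.91 / 5682.52 × 100 = 103.7728
Fisher = √(L × P) = √(102.9362 × 103.7728) = 103.3536

103.35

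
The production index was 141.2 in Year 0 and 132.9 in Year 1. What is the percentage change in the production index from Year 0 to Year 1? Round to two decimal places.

-5.88%

Change = (132.9 − 141.2) / 141.2 × 100
       = -8.3 / 141.2 × 100 = -5.8782%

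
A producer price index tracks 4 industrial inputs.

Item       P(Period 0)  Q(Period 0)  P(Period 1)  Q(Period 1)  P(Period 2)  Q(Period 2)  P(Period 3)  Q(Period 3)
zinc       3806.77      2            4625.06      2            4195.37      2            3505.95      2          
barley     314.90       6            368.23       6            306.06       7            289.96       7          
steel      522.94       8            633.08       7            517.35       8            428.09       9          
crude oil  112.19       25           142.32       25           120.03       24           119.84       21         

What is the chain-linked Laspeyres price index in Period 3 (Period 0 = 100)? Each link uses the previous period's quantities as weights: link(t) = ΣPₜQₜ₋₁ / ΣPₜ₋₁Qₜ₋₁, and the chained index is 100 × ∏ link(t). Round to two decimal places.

92.21

Link Period 0→Period 1:
ΣP(Period 1)Q(Period 0) = 4625.06×2 + 368.23×6 + 633.08×8 + 142.32×25 = 9250.12 + 2209.38 + 5064.64 + 3558 = 20082.14
ΣP(Period 0)Q(Period 0) = 3806.77×2 + 314.90×6 + 522.94×8 + 112.19×25 = 7613.54 + 1889.4 + 4183.52 + 2804.75 = 16491.21
link = 20082.14/16491.21 = 1.217748
Link Period 1→Period 2:
ΣP(Period 2)Q(Period 1) = 4195.37×2 + 306.06×6 + 517.35×7 + 120.03×25 = 8390.74 + 1836.36 + 3621.45 + 3000.75 = 16849.3
ΣP(Period 1)Q(Period 1) = 4625.06×2 + 368.23×6 + 633.08×7 + 142.32×25 = 9250.12 + 2209.38 + 4431.56 + 3558 = 19449.06
link = 16849.3/19449.06 = 0.866330
Link Period 2→Period 3:
ΣP(Period 3)Q(Period 2) = 3505.95×2 + 289.96×7 + 428.09×8 + 119.84×24 = 7011.9 + 2029.72 + 3424.72 + 2876.16 = 15342.5
ΣP(Period 2)Q(Period 2) = 4195.37×2 + 306.06×7 + 517.35×8 + 120.03×24 = 8390.74 + 2142.42 + 4138.8 + 2880.72 = 17552.68
link = 15342.5/17552.68 = 0.874083
Chained index = 100 × 1.217748 × 0.866330 × 0.874083 = 92.2133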